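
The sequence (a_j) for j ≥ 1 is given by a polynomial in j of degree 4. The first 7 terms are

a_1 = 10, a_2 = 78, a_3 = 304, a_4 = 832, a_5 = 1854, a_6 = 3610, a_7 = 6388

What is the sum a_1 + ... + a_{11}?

1st diffs: 68, 226, 528, 1022, 1756, 2778.
2nd diffs: 158, 302, 494, 734, 1022.
3rd diffs: 144, 192, 240, 288.
4th diffs: 48, 48, 48 (constant).
Newton forward-difference form: a_j = 10 + 68·C(j-1,1) + 158·C(j-1,2) + 144·C(j-1,3) + 48·C(j-1,4).
Continuing: 10524, 16402, 24454, 35160.
Summing j = 1..11 (11 terms) gives 99616.

99616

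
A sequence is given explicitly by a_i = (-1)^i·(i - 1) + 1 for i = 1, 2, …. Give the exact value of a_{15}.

(-1)^15 = -1; i - 1 at i=15 is 14; so a_{15} = -13.

-13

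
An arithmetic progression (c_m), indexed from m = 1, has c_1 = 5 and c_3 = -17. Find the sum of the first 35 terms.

-6370

Common difference d = (-17 - 5) / (3 - 1) = -11.
c_m = 5 + (m - 1)·(-11).
c_{35} = -369; S = 35·(5 + (-369))/2 = -6370.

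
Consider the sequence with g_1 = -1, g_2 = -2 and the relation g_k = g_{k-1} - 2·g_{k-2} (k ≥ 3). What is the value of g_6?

g_3 = 0, g_4 = 4, g_5 = 4, g_6 = -4.

-4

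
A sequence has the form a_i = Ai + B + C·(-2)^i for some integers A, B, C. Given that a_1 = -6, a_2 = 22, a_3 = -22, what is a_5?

-110

The three given values yield: A + B - 2C = -6; 2A + B + 4C = 22; 3A + B - 8C = -22.
Subtracting the first from the second: A + 6C = 28.
Subtracting the second from the third: A - 12C = -44.
Solving: C = 4, A = 4, then B = -2.
So a_i = 4·i + (-2) + 4·(-2)^i; at i=5 this is -110.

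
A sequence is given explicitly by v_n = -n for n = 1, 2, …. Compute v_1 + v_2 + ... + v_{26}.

Over n = 1..26: Σn = 351.
Total = (-1)·351 = -351.

-351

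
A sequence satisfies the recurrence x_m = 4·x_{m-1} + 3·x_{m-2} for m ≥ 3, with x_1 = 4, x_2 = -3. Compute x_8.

x_3 = 0, x_4 = -9, x_5 = -36, x_6 = -171, x_7 = -792, x_8 = -3681.

-3681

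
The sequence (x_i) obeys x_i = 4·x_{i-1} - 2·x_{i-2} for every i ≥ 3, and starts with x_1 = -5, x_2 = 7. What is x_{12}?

2579616

Applying the relation repeatedly:
x_3 = 38  x_4 = 138  x_5 = 476  x_6 = 1628  x_7 = 5560  x_8 = 18984  x_9 = 64816  x_{10} = 221296  x_{11} = 755552  x_{12} = 2579616.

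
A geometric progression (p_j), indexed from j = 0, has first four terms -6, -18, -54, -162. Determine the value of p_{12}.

Common ratio r = 3.
p_j = (-6)·3^(j-0).
p_{12} = (-6)·3^12 = -3188646.

-3188646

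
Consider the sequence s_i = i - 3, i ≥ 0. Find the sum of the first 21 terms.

147

Over i = 0..20: Σi = 210.
Total = (1)·210 + (-3)·21 = 147.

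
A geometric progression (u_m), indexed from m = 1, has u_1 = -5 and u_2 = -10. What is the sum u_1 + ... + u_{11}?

Common ratio r = 2.
u_m = (-5)·2^(m-1).
S = (-5)·(2^11 - 1)/(2 - 1) = (-5)·(2048 - 1)/(1) = -10235.

-10235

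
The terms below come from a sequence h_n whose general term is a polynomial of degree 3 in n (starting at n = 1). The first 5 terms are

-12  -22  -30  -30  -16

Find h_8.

170

1st diffs: -10, -8, 0, 14.
2nd diffs: 2, 8, 14.
3rd diffs: 6, 6 (constant).
Newton forward-difference form: h_n = -12 + (-10)·C(n-1,1) + 2·C(n-1,2) + 6·C(n-1,3).
At n = 8: n-1 = 7, so h_8 = -12 - 70 + 42 + 210 = 170.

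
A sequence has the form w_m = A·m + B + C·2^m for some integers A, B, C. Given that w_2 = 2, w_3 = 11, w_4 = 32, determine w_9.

1505

Plug in m = 2, 3, 4: 2A + B + 4C = 2; 3A + B + 8C = 11; 4A + B + 16C = 32.
Subtracting the first from the second: A + 4C = 9.
Subtracting the second from the third: A + 8C = 21.
Solving: C = 3, A = -3, then B = -4.
So w_m = -3·m + (-4) + 3·2^m; at m=9 this is 1505.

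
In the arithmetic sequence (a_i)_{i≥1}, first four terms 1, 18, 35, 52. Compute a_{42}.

698

Common difference d = 17.
a_i = 1 + (i - 1)·17.
a_{42} = 1 + 41·17 = 698.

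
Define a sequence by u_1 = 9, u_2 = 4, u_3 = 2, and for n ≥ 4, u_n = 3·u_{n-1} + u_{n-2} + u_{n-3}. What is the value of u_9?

8149

Step forward from the initial values:
u_4 = 19;  u_5 = 63;  u_6 = 210;  u_7 = 712;  u_8 = 2409;  u_9 = 8149.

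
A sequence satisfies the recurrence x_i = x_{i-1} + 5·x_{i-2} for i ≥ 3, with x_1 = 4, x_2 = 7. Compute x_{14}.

Iterate the recurrence:
x_3 = 27, x_4 = 62, x_5 = 197, …, x_{11} = 89057, x_{12} = 247167, x_{13} = 692452, x_{14} = 1928287.

1928287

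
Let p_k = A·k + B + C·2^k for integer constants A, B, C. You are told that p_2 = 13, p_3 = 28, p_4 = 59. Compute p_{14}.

65521

At k = 2, 3, 4: 2A + B + 4C = 13; 3A + B + 8C = 28; 4A + B + 16C = 59.
Subtracting the first from the second: A + 4C = 15.
Subtracting the second from the third: A + 8C = 31.
Solving: C = 4, A = -1, then B = -1.
So p_k = -1·k + (-1) + 4·2^k; at k=14 this is 65521.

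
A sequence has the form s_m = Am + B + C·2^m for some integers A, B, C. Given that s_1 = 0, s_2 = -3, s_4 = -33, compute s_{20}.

Write the equations: A + B + 2C = 0; 2A + B + 4C = -3; 4A + B + 16C = -33.
Subtracting the first from the second: A + 2C = -3.
Subtracting the second from the third: 2A + 12C = -30.
Solving: C = -3, A = 3, then B = 3.
Therefore s_{20} = 60 + 3 + (-3)·1048576 = -3145665.

-3145665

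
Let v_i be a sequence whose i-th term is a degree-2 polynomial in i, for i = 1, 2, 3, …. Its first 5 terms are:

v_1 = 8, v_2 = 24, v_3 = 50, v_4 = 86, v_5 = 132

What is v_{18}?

1640

1st diffs: 16, 26, 36, 46.
2nd diffs: 10, 10, 10 (constant).
So v_i = 5i^2 + i + 2.
Evaluating at i = 18 gives v_{18} = 1640.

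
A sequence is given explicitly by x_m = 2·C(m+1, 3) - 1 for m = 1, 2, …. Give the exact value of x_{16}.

C(17, 3) = 680, so x_{16} = 1359.

1359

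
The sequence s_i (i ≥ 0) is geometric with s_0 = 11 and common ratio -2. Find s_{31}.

-23622320128

s_i = 11·(-2)^(i-0).
s_{31} = 11·(-2)^31 = -23622320128.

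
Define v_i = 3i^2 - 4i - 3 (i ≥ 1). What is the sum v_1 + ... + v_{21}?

Over i = 1..21: Σi = 231, Σi² = 3311.
Total = (3)·3311 + (-4)·231 + (-3)·21 = 8946.

8946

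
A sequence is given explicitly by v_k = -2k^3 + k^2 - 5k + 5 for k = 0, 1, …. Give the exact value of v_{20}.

-15695

v_{20} = -2·20^3 + 1·20^2 - 5·20 + 5 = -15695.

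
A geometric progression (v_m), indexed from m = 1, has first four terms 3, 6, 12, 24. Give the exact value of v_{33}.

Common ratio r = 2.
v_m = 3·2^(m-1).
v_{33} = 3·2^32 = 12884901888.

12884901888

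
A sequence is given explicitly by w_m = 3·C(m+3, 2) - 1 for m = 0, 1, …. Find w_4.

62

C(7, 2) = 21, so w_4 = 62.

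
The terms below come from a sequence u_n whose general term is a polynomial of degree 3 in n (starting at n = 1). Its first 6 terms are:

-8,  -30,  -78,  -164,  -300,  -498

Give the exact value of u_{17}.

1st diffs: -22, -48, -86, -136, -198.
2nd diffs: -26, -38, -50, -62.
3rd diffs: -12, -12, -12 (constant).
Newton forward-difference form: u_n = -8 + (-22)·C(n-1,1) + (-26)·C(n-1,2) + (-12)·C(n-1,3).
At n = 17: n-1 = 16, so u_{17} = -8 - 352 - 3120 - 6720 = -10200.

-10200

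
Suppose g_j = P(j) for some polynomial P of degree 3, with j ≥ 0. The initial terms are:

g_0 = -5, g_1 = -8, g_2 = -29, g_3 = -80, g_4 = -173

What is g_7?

1st diffs: -3, -21, -51, -93.
2nd diffs: -18, -30, -42.
3rd diffs: -12, -12 (constant).
So g_j = -2j^3 - 3j^2 + 2j - 5.
Evaluating at j = 7 gives g_7 = -824.

-824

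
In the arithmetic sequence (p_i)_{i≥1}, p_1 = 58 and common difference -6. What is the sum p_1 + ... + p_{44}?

p_i = 58 + (i - 1)·(-6).
p_{44} = -200; S = 44·(58 + (-200))/2 = -3124.

-3124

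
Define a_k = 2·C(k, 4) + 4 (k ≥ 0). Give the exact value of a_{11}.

C(11, 4) = 330, so a_{11} = 664.

664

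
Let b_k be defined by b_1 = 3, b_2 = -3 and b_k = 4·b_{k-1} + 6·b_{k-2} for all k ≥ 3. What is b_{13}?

Applying the relation repeatedly:
b_3 = 6;  b_4 = 6;  b_5 = 60;  …;  b_{10} = 200400;  b_{11} = 1034592;  b_{12} = 5340768;  b_{13} = 27570624.

27570624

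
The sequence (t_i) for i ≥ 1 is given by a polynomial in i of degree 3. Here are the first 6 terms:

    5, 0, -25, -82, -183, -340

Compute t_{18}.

-10960

1st diffs: -5, -25, -57, -101, -157.
2nd diffs: -20, -32, -44, -56.
3rd diffs: -12, -12, -12 (constant).
Newton forward-difference form: t_i = 5 + (-5)·C(i-1,1) + (-20)·C(i-1,2) + (-12)·C(i-1,3).
At i = 18: i-1 = 17, so t_{18} = 5 - 85 - 2720 - 8160 = -10960.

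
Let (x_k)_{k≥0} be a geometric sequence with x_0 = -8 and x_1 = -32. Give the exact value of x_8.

-524288

Common ratio r = 4.
x_k = (-8)·4^(k-0).
x_8 = (-8)·4^8 = -524288.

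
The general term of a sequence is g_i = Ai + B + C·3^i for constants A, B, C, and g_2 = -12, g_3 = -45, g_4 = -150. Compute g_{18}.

-774840924

Plug in i = 2, 3, 4: 2A + B + 9C = -12; 3A + B + 27C = -45; 4A + B + 81C = -150.
Subtracting the first from the second: A + 18C = -33.
Subtracting the second from the third: A + 54C = -105.
Solving: C = -2, A = 3, then B = 0.
Therefore g_{18} = 54 + 0 + (-2)·387420489 = -774840924.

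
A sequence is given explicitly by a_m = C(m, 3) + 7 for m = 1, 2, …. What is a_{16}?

567

C(16, 3) = 560, so a_{16} = 567.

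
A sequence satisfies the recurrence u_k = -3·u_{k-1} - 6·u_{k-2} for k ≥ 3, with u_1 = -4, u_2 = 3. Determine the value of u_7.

-837

Applying the relation repeatedly:
u_3 = 15;  u_4 = -63;  u_5 = 99;  u_6 = 81;  u_7 = -837.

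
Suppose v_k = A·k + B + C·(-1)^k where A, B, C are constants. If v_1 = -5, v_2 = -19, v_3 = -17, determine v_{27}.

Write the equations: A + B - C = -5; 2A + B + C = -19; 3A + B - C = -17.
Subtracting the first from the second: A + 2C = -14.
Subtracting the second from the third: A - 2C = 2.
Solving: C = -4, A = -6, then B = -3.
Therefore v_{27} = -162 + (-3) + (-4)·(-1) = -161.

-161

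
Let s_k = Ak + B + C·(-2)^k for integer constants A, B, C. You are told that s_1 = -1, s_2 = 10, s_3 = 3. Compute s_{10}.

The three given values yield: A + B - 2C = -1; 2A + B + 4C = 10; 3A + B - 8C = 3.
Subtracting the first from the second: A + 6C = 11.
Subtracting the second from the third: A - 12C = -7.
Solving: C = 1, A = 5, then B = -4.
Hence s_{10} = 5·10 + (-4) + 1·1024 = 1070.

1070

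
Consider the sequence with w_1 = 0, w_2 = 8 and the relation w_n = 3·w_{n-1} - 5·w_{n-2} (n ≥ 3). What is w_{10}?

6368

Step forward from the initial values:
w_3 = 24  w_4 = 32  w_5 = -24  w_6 = -232  w_7 = -576  w_8 = -568  w_9 = 1176  w_{10} = 6368.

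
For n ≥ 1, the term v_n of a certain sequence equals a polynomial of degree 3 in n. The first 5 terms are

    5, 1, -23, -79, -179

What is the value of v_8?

-863

1st diffs: -4, -24, -56, -100.
2nd diffs: -20, -32, -44.
3rd diffs: -12, -12 (constant).
Newton forward-difference form: v_n = 5 + (-4)·C(n-1,1) + (-20)·C(n-1,2) + (-12)·C(n-1,3).
At n = 8: n-1 = 7, so v_8 = 5 - 28 - 420 - 420 = -863.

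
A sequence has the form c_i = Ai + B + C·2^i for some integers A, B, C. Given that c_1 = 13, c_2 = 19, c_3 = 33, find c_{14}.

65515

The three given values yield: A + B + 2C = 13; 2A + B + 4C = 19; 3A + B + 8C = 33.
Subtracting the first from the second: A + 2C = 6.
Subtracting the second from the third: A + 4C = 14.
Solving: C = 4, A = -2, then B = 7.
Hence c_{14} = -2·14 + 7 + 4·16384 = 65515.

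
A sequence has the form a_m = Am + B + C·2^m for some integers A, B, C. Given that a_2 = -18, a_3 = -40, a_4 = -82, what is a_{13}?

At m = 2, 3, 4: 2A + B + 4C = -18; 3A + B + 8C = -40; 4A + B + 16C = -82.
Subtracting the first from the second: A + 4C = -22.
Subtracting the second from the third: A + 8C = -42.
Solving: C = -5, A = -2, then B = 6.
So a_m = -2·m + 6 + (-5)·2^m; at m=13 this is -40980.

-40980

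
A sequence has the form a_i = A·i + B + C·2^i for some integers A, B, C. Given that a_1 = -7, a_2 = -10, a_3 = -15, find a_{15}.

-32787

At i = 1, 2, 3: A + B + 2C = -7; 2A + B + 4C = -10; 3A + B + 8C = -15.
Subtracting the first from the second: A + 2C = -3.
Subtracting the second from the third: A + 4C = -5.
Solving: C = -1, A = -1, then B = -4.
Therefore a_{15} = -15 + (-4) + (-1)·32768 = -32787.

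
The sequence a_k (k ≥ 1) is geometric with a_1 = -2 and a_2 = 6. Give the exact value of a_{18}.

Common ratio r = -3.
a_k = (-2)·(-3)^(k-1).
a_{18} = (-2)·(-3)^17 = 258280326.

258280326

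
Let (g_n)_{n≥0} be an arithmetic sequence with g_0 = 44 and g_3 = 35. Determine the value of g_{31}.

-49

Common difference d = (35 - 44) / (3 - 0) = -3.
g_n = 44 + (n - 0)·(-3).
g_{31} = 44 + 31·(-3) = -49.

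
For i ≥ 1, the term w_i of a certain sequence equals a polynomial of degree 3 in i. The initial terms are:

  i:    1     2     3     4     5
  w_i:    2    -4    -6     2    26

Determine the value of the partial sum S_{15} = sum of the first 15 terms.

1st diffs: -6, -2, 8, 24.
2nd diffs: 4, 10, 16.
3rd diffs: 6, 6 (constant).
Newton forward-difference form: w_i = 2 + (-6)·C(i-1,1) + 4·C(i-1,2) + 6·C(i-1,3).
Continuing: …, 72, 146, 254, 402, …, w_{15} = 2466.
Summing i = 1..15 (15 terms) gives 9410.

9410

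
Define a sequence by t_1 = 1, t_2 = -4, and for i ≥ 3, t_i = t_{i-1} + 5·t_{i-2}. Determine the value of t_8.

-724

Compute successive terms:
t_3 = 1; t_4 = -19; t_5 = -14; t_6 = -109; t_7 = -179; t_8 = -724.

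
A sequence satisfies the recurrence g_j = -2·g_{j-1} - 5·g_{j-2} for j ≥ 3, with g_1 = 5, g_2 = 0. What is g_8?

Iterate the recurrence:
g_3 = -25  g_4 = 50  g_5 = 25  g_6 = -300  g_7 = 475  g_8 = 550.

550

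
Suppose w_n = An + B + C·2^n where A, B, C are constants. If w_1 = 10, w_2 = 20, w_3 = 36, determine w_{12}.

12336

At n = 1, 2, 3: A + B + 2C = 10; 2A + B + 4C = 20; 3A + B + 8C = 36.
Subtracting the first from the second: A + 2C = 10.
Subtracting the second from the third: A + 4C = 16.
Solving: C = 3, A = 4, then B = 0.
Hence w_{12} = 4·12 + 0 + 3·4096 = 12336.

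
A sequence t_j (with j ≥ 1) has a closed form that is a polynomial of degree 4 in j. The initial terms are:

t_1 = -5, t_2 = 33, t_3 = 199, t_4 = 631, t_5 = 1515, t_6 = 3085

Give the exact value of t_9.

1st diffs: 38, 166, 432, 884, 1570.
2nd diffs: 128, 266, 452, 686.
3rd diffs: 138, 186, 234.
4th diffs: 48, 48 (constant).
So t_j = 2j^4 + 3j^3 - 4j^2 - j - 5.
Evaluating at j = 9 gives t_9 = 14971.

14971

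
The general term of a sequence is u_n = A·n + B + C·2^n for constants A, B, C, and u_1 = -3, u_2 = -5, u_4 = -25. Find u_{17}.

-262111

Write the equations: A + B + 2C = -3; 2A + B + 4C = -5; 4A + B + 16C = -25.
Subtracting the first from the second: A + 2C = -2.
Subtracting the second from the third: 2A + 12C = -20.
Solving: C = -2, A = 2, then B = -1.
So u_n = 2·n + (-1) + (-2)·2^n; at n=17 this is -262111.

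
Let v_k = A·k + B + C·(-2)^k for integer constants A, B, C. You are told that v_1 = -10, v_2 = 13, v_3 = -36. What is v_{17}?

-524306

The three given values yield: A + B - 2C = -10; 2A + B + 4C = 13; 3A + B - 8C = -36.
Subtracting the first from the second: A + 6C = 23.
Subtracting the second from the third: A - 12C = -49.
Solving: C = 4, A = -1, then B = -1.
So v_k = -1·k + (-1) + 4·(-2)^k; at k=17 this is -524306.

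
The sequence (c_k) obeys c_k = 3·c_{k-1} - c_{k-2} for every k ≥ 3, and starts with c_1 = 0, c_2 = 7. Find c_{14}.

c_3 = 21;  c_4 = 56;  c_5 = 147;  …;  c_{11} = 47355;  c_{12} = 123977;  c_{13} = 324576;  c_{14} = 849751.

849751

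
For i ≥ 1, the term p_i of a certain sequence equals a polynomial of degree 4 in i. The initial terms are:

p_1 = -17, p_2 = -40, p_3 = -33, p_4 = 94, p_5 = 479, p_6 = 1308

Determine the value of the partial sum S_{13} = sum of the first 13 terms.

132691

1st diffs: -23, 7, 127, 385, 829.
2nd diffs: 30, 120, 258, 444.
3rd diffs: 90, 138, 186.
4th diffs: 48, 48 (constant).
Newton forward-difference form: p_i = -17 + (-23)·C(i-1,1) + 30·C(i-1,2) + 90·C(i-1,3) + 48·C(i-1,4).
Continuing: …, 2815, 5282, 9039, 14464, …, p_{13} = 45247.
Summing i = 1..13 (13 terms) gives 132691.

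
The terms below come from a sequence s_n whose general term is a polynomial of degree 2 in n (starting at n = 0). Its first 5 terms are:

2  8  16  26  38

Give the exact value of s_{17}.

1st diffs: 6, 8, 10, 12.
2nd diffs: 2, 2, 2 (constant).
Newton forward-difference form: s_n = 2 + 6·C(n,1) + 2·C(n,2).
At n = 17: n = 17, so s_{17} = 2 + 102 + 272 = 376.

376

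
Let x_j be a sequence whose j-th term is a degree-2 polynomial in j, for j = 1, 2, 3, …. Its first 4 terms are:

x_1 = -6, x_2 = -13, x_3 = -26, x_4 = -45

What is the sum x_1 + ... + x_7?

1st diffs: -7, -13, -19.
2nd diffs: -6, -6 (constant).
Newton forward-difference form: x_j = -6 + (-7)·C(j-1,1) + (-6)·C(j-1,2).
Continuing: -70, -101, -138.
Summing j = 1..7 (7 terms) gives -399.

-399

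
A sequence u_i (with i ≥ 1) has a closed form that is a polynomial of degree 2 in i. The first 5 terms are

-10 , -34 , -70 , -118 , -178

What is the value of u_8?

1st diffs: -24, -36, -48, -60.
2nd diffs: -12, -12, -12 (constant).
Newton forward-difference form: u_i = -10 + (-24)·C(i-1,1) + (-12)·C(i-1,2).
At i = 8: i-1 = 7, so u_8 = -10 - 168 - 252 = -430.

-430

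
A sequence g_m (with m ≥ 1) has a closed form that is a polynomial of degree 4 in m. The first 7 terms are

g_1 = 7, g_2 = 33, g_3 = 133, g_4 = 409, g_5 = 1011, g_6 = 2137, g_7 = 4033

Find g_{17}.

153783

1st diffs: 26, 100, 276, 602, 1126, 1896.
2nd diffs: 74, 176, 326, 524, 770.
3rd diffs: 102, 150, 198, 246.
4th diffs: 48, 48, 48 (constant).
So g_m = 2m^4 - 3m^3 + 5m^2 + 2m + 1.
Evaluating at m = 17 gives g_{17} = 153783.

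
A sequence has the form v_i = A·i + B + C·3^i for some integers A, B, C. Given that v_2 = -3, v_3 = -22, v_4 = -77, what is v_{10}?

-59051

Write the equations: 2A + B + 9C = -3; 3A + B + 27C = -22; 4A + B + 81C = -77.
Subtracting the first from the second: A + 18C = -19.
Subtracting the second from the third: A + 54C = -55.
Solving: C = -1, A = -1, then B = 8.
Therefore v_{10} = -10 + 8 + (-1)·59049 = -59051.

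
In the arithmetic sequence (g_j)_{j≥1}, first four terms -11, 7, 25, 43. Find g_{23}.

385

Common difference d = 18.
g_j = -11 + (j - 1)·18.
g_{23} = -11 + 22·18 = 385.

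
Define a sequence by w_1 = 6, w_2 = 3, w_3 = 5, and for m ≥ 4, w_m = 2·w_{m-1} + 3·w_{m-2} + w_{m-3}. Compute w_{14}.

1738173

Compute successive terms:
w_4 = 25  w_5 = 68  w_6 = 216  …  w_{11} = 59513  w_{12} = 183276  w_{13} = 564416  w_{14} = 1738173.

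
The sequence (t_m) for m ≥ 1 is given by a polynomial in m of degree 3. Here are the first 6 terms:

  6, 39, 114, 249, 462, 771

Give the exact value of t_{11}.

4386

1st diffs: 33, 75, 135, 213, 309.
2nd diffs: 42, 60, 78, 96.
3rd diffs: 18, 18, 18 (constant).
So t_m = 3m^3 + 3m^2 + 3m - 3.
Evaluating at m = 11 gives t_{11} = 4386.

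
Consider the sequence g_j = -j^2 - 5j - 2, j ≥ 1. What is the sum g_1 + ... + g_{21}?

-4508

Over j = 1..21: Σj = 231, Σj² = 3311.
Total = (-1)·3311 + (-5)·231 + (-2)·21 = -4508.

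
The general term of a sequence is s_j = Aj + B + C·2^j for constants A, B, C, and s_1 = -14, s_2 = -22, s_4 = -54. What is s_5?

At j = 1, 2, 4: A + B + 2C = -14; 2A + B + 4C = -22; 4A + B + 16C = -54.
Subtracting the first from the second: A + 2C = -8.
Subtracting the second from the third: 2A + 12C = -32.
Solving: C = -2, A = -4, then B = -6.
So s_j = -4·j + (-6) + (-2)·2^j; at j=5 this is -90.

-90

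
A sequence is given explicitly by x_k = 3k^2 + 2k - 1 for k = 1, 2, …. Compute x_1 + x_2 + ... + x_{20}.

9010

Over k = 1..20: Σk = 210, Σk² = 2870.
Total = (3)·2870 + (2)·210 + (-1)·20 = 9010.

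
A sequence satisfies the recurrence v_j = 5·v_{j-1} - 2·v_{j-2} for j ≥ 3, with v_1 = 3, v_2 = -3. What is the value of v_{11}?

-4082421

v_3 = -21  v_4 = -99  v_5 = -453  v_6 = -2067  v_7 = -9429  v_8 = -43011  v_9 = -196197  v_{10} = -894963  v_{11} = -4082421.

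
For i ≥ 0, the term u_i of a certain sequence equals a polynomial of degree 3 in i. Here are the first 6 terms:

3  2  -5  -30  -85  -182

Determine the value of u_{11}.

1st diffs: -1, -7, -25, -55, -97.
2nd diffs: -6, -18, -30, -42.
3rd diffs: -12, -12, -12 (constant).
Newton forward-difference form: u_i = 3 + (-1)·C(i,1) + (-6)·C(i,2) + (-12)·C(i,3).
At i = 11: i = 11, so u_{11} = 3 - 11 - 330 - 1980 = -2318.

-2318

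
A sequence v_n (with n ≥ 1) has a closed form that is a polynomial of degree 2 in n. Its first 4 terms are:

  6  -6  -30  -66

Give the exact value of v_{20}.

1st diffs: -12, -24, -36.
2nd diffs: -12, -12 (constant).
Newton forward-difference form: v_n = 6 + (-12)·C(n-1,1) + (-12)·C(n-1,2).
At n = 20: n-1 = 19, so v_{20} = 6 - 228 - 2052 = -2274.

-2274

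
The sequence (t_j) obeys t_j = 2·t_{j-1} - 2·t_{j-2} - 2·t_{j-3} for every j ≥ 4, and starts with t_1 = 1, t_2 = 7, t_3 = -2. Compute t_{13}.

Step forward from the initial values:
t_4 = -20, t_5 = -50, t_6 = -56, t_7 = 28, t_8 = 268, t_9 = 592, t_{10} = 592, t_{11} = -536, t_{12} = -3440, t_{13} = -6992.

-6992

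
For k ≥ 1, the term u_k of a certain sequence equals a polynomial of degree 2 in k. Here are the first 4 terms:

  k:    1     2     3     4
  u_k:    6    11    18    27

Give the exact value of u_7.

66

1st diffs: 5, 7, 9.
2nd diffs: 2, 2 (constant).
Newton forward-difference form: u_k = 6 + 5·C(k-1,1) + 2·C(k-1,2).
At k = 7: k-1 = 6, so u_7 = 6 + 30 + 30 = 66.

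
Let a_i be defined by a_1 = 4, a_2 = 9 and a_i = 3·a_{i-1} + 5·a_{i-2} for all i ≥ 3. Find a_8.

58221

Applying the relation repeatedly:
a_3 = 47; a_4 = 186; a_5 = 793; a_6 = 3309; a_7 = 13892; a_8 = 58221.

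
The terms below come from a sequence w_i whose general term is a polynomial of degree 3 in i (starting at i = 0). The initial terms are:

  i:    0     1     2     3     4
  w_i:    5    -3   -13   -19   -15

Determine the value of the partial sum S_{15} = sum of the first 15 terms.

6515

1st diffs: -8, -10, -6, 4.
2nd diffs: -2, 4, 10.
3rd diffs: 6, 6 (constant).
Newton forward-difference form: w_i = 5 + (-8)·C(i,1) + (-2)·C(i,2) + 6·C(i,3).
Continuing: …, 5, 47, 117, 221, …, w_{14} = 1895.
Summing i = 0..14 (15 terms) gives 6515.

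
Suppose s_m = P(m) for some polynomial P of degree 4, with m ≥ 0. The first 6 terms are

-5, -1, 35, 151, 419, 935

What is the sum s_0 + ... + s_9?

20098

1st diffs: 4, 36, 116, 268, 516.
2nd diffs: 32, 80, 152, 248.
3rd diffs: 48, 72, 96.
4th diffs: 24, 24 (constant).
Newton forward-difference form: s_m = -5 + 4·C(m,1) + 32·C(m,2) + 48·C(m,3) + 24·C(m,4).
Continuing: 1819, 3215, 5291, 8239.
Summing m = 0..9 (10 terms) gives 20098.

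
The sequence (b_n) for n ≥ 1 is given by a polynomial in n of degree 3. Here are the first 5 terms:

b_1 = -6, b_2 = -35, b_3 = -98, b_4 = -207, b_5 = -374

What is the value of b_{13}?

-5238

1st diffs: -29, -63, -109, -167.
2nd diffs: -34, -46, -58.
3rd diffs: -12, -12 (constant).
Newton forward-difference form: b_n = -6 + (-29)·C(n-1,1) + (-34)·C(n-1,2) + (-12)·C(n-1,3).
At n = 13: n-1 = 12, so b_{13} = -6 - 348 - 2244 - 2640 = -5238.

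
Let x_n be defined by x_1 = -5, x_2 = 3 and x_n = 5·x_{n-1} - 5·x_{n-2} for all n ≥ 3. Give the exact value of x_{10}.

470625

Iterate the recurrence:
x_3 = 40; x_4 = 185; x_5 = 725; x_6 = 2700; x_7 = 9875; x_8 = 35875; x_9 = 130000; x_{10} = 470625.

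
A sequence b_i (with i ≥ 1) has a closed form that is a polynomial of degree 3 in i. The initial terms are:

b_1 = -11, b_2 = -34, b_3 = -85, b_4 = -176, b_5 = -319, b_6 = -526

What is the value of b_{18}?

1st diffs: -23, -51, -91, -143, -207.
2nd diffs: -28, -40, -52, -64.
3rd diffs: -12, -12, -12 (constant).
Newton forward-difference form: b_i = -11 + (-23)·C(i-1,1) + (-28)·C(i-1,2) + (-12)·C(i-1,3).
At i = 18: i-1 = 17, so b_{18} = -11 - 391 - 3808 - 8160 = -12370.

-12370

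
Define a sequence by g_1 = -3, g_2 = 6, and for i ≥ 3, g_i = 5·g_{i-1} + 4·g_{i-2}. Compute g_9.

679362

Compute successive terms:
g_3 = 18; g_4 = 114; g_5 = 642; g_6 = 3666; g_7 = 20898; g_8 = 119154; g_9 = 679362.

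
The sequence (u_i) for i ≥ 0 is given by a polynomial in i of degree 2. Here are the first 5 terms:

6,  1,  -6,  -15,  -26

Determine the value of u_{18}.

1st diffs: -5, -7, -9, -11.
2nd diffs: -2, -2, -2 (constant).
So u_i = -i^2 - 4i + 6.
Evaluating at i = 18 gives u_{18} = -390.

-390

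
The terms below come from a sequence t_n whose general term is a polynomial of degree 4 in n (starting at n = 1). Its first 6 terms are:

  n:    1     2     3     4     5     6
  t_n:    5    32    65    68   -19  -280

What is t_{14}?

1st diffs: 27, 33, 3, -87, -261.
2nd diffs: 6, -30, -90, -174.
3rd diffs: -36, -60, -84.
4th diffs: -24, -24 (constant).
So t_n = -n^4 + 4n^3 + 4n^2 + 2n - 4.
Evaluating at n = 14 gives t_{14} = -26632.

-26632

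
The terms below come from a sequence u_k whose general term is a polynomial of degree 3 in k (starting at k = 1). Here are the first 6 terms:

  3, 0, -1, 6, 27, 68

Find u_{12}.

1st diffs: -3, -1, 7, 21, 41.
2nd diffs: 2, 8, 14, 20.
3rd diffs: 6, 6, 6 (constant).
Newton forward-difference form: u_k = 3 + (-3)·C(k-1,1) + 2·C(k-1,2) + 6·C(k-1,3).
At k = 12: k-1 = 11, so u_{12} = 3 - 33 + 110 + 990 = 1070.

1070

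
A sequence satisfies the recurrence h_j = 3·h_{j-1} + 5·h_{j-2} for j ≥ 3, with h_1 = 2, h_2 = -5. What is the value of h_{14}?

-60049085

Iterate the recurrence:
h_3 = -5; h_4 = -40; h_5 = -145; …; h_{11} = -814805; h_{12} = -3416215; h_{13} = -14322670; h_{14} = -60049085.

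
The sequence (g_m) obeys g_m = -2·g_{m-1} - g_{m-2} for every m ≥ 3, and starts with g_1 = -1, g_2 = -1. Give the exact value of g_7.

11

Step forward from the initial values:
g_3 = 3, g_4 = -5, g_5 = 7, g_6 = -9, g_7 = 11.
(Characteristic roots are -1 and -1.)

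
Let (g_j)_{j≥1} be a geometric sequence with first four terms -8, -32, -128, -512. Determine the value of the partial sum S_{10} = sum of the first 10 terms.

-2796200

Common ratio r = 4.
g_j = (-8)·4^(j-1).
S = (-8)·(4^10 - 1)/(4 - 1) = (-8)·(1048576 - 1)/(3) = -2796200.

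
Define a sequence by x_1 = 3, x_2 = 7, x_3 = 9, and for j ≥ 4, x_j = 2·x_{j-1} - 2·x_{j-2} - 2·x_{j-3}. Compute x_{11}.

1008

x_4 = -2  x_5 = -36  x_6 = -86  x_7 = -96  x_8 = 52  x_9 = 468  x_{10} = 1024  x_{11} = 1008.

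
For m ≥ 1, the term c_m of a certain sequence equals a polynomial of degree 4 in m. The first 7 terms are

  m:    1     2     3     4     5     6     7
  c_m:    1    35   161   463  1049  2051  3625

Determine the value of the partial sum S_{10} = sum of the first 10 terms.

1st diffs: 34, 126, 302, 586, 1002, 1574.
2nd diffs: 92, 176, 284, 416, 572.
3rd diffs: 84, 108, 132, 156.
4th diffs: 24, 24, 24 (constant).
Newton forward-difference form: c_m = 1 + 34·C(m-1,1) + 92·C(m-1,2) + 84·C(m-1,3) + 24·C(m-1,4).
Continuing: 5951, 9233, 13699.
Summing m = 1..10 (10 terms) gives 36268.

36268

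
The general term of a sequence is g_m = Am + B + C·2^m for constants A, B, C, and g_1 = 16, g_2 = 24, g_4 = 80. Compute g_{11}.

At m = 1, 2, 4: A + B + 2C = 16; 2A + B + 4C = 24; 4A + B + 16C = 80.
Subtracting the first from the second: A + 2C = 8.
Subtracting the second from the third: 2A + 12C = 56.
Solving: C = 5, A = -2, then B = 8.
Therefore g_{11} = -22 + 8 + 5·2048 = 10226.

10226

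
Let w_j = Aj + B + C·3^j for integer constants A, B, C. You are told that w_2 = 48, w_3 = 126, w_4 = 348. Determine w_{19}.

Write the equations: 2A + B + 9C = 48; 3A + B + 27C = 126; 4A + B + 81C = 348.
Subtracting the first from the second: A + 18C = 78.
Subtracting the second from the third: A + 54C = 222.
Solving: C = 4, A = 6, then B = 0.
Hence w_{19} = 6·19 + 0 + 4·1162261467 = 4649045982.

4649045982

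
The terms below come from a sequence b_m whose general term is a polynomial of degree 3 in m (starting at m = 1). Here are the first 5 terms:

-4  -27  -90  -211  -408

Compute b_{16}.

1st diffs: -23, -63, -121, -197.
2nd diffs: -40, -58, -76.
3rd diffs: -18, -18 (constant).
So b_m = -3m^3 - 2m^2 + 4m - 3.
Evaluating at m = 16 gives b_{16} = -12739.

-12739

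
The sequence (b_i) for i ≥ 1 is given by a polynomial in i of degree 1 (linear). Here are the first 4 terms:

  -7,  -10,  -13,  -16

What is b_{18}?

-58

1st diffs: -3, -3, -3 (constant).
So b_i = -3i - 4.
Evaluating at i = 18 gives b_{18} = -58.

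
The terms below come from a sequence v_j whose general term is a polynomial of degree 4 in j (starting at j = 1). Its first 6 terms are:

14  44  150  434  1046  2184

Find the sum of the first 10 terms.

44126

1st diffs: 30, 106, 284, 612, 1138.
2nd diffs: 76, 178, 328, 526.
3rd diffs: 102, 150, 198.
4th diffs: 48, 48 (constant).
Newton forward-difference form: v_j = 14 + 30·C(j-1,1) + 76·C(j-1,2) + 102·C(j-1,3) + 48·C(j-1,4).
Continuing: 4094, 7070, 11454, 17636.
Summing j = 1..10 (10 terms) gives 44126.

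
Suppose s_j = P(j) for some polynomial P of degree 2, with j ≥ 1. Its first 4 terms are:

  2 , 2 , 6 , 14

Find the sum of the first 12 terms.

1st diffs: 0, 4, 8.
2nd diffs: 4, 4 (constant).
Newton forward-difference form: s_j = 2 + 4·C(j-1,2).
Continuing: …, 26, 42, 62, 86, …, s_{12} = 222.
Summing j = 1..12 (12 terms) gives 904.

904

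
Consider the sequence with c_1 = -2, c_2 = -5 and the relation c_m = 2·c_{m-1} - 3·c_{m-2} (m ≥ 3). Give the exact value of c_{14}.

Applying the relation repeatedly:
c_3 = -4  c_4 = 7  c_5 = 26  …  c_{11} = 548  c_{12} = 1183  c_{13} = 722  c_{14} = -2105.

-2105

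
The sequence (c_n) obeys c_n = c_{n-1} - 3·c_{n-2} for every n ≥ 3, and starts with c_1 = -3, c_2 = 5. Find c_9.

c_3 = 14; c_4 = -1; c_5 = -43; c_6 = -40; c_7 = 89; c_8 = 209; c_9 = -58.

-58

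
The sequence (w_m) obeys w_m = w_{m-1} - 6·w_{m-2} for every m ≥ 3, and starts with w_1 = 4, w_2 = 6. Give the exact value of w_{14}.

Applying the relation repeatedly:
w_3 = -18; w_4 = -54; w_5 = 54; …; w_{11} = 25974; w_{12} = -38502; w_{13} = -194346; w_{14} = 36666.

36666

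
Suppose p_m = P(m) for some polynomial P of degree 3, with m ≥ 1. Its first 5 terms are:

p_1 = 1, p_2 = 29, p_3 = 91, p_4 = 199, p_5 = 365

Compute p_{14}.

1st diffs: 28, 62, 108, 166.
2nd diffs: 34, 46, 58.
3rd diffs: 12, 12 (constant).
So p_m = 2m^3 + 5m^2 - m - 5.
Evaluating at m = 14 gives p_{14} = 6449.

6449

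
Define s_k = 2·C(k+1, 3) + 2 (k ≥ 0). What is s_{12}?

574

C(13, 3) = 286, so s_{12} = 574.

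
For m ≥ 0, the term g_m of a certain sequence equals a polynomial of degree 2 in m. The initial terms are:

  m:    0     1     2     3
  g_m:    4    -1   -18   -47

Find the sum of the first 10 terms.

1st diffs: -5, -17, -29.
2nd diffs: -12, -12 (constant).
Newton forward-difference form: g_m = 4 + (-5)·C(m,1) + (-12)·C(m,2).
Continuing: …, -88, -141, -206, -283, …, g_9 = -473.
Summing m = 0..9 (10 terms) gives -1625.

-1625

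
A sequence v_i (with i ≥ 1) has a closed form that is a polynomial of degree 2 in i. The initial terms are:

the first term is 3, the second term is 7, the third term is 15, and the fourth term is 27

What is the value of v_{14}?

1st diffs: 4, 8, 12.
2nd diffs: 4, 4 (constant).
So v_i = 2i^2 - 2i + 3.
Evaluating at i = 14 gives v_{14} = 367.

367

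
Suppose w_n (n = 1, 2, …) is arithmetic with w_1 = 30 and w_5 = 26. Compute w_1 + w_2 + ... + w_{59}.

Common difference d = (26 - 30) / (5 - 1) = -1.
w_n = 30 + (n - 1)·(-1).
w_{59} = -28; S = 59·(30 + (-28))/2 = 59.

59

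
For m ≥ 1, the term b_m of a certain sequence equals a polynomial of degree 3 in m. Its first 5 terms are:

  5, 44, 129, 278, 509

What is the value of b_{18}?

19164

1st diffs: 39, 85, 149, 231.
2nd diffs: 46, 64, 82.
3rd diffs: 18, 18 (constant).
So b_m = 3m^3 + 5m^2 + 3m - 6.
Evaluating at m = 18 gives b_{18} = 19164.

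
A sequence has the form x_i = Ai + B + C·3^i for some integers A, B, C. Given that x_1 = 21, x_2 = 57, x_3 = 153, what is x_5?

1245

Plug in i = 1, 2, 3: A + B + 3C = 21; 2A + B + 9C = 57; 3A + B + 27C = 153.
Subtracting the first from the second: A + 6C = 36.
Subtracting the second from the third: A + 18C = 96.
Solving: C = 5, A = 6, then B = 0.
Therefore x_5 = 30 + 0 + 5·243 = 1245.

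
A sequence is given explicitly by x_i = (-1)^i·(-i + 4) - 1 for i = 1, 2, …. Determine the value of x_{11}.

6

(-1)^11 = -1; -i + 4 at i=11 is -7; so x_{11} = 6.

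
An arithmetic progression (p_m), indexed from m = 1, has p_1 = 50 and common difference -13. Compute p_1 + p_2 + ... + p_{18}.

p_m = 50 + (m - 1)·(-13).
p_{18} = -171; S = 18·(50 + (-171))/2 = -1089.

-1089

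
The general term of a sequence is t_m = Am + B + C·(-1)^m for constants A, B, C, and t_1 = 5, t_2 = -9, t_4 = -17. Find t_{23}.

The three given values yield: A + B - C = 5; 2A + B + C = -9; 4A + B + C = -17.
Subtracting the first from the second: A + 2C = -14.
Subtracting the second from the third: 2A = -8.
Solving: C = -5, A = -4, then B = 4.
So t_m = -4·m + 4 + (-5)·(-1)^m; at m=23 this is -83.

-83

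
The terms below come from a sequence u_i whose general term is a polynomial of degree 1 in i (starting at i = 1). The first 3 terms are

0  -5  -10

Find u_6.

-25

1st diffs: -5, -5 (constant).
So u_i = -5i + 5.
Evaluating at i = 6 gives u_6 = -25.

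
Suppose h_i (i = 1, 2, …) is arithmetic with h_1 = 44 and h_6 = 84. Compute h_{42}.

Common difference d = (84 - 44) / (6 - 1) = 8.
h_i = 44 + (i - 1)·8.
h_{42} = 44 + 41·8 = 372.

372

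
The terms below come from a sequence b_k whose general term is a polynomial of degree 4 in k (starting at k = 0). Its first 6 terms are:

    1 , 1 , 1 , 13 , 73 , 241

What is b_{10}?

1st diffs: 0, 0, 12, 60, 168.
2nd diffs: 0, 12, 48, 108.
3rd diffs: 12, 36, 60.
4th diffs: 24, 24 (constant).
So b_k = k^4 - 4k^3 + 5k^2 - 2k + 1.
Evaluating at k = 10 gives b_{10} = 6481.

6481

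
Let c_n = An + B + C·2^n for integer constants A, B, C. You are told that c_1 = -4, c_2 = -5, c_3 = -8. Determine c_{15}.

-32756

The three given values yield: A + B + 2C = -4; 2A + B + 4C = -5; 3A + B + 8C = -8.
Subtracting the first from the second: A + 2C = -1.
Subtracting the second from the third: A + 4C = -3.
Solving: C = -1, A = 1, then B = -3.
So c_n = 1·n + (-3) + (-1)·2^n; at n=15 this is -32756.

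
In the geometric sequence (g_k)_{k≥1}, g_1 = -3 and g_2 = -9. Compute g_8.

-6561

Common ratio r = 3.
g_k = (-3)·3^(k-1).
g_8 = (-3)·3^7 = -6561.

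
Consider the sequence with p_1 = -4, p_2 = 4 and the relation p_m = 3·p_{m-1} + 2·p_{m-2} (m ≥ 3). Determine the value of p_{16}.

80046740

Iterate the recurrence:
p_3 = 4, p_4 = 20, p_5 = 68, …, p_{13} = 1771844, p_{14} = 6310516, p_{15} = 22475236, p_{16} = 80046740.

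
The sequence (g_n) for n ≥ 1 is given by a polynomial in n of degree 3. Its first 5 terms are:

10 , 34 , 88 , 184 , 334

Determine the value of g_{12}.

1st diffs: 24, 54, 96, 150.
2nd diffs: 30, 42, 54.
3rd diffs: 12, 12 (constant).
Newton forward-difference form: g_n = 10 + 24·C(n-1,1) + 30·C(n-1,2) + 12·C(n-1,3).
At n = 12: n-1 = 11, so g_{12} = 10 + 264 + 1650 + 1980 = 3904.

3904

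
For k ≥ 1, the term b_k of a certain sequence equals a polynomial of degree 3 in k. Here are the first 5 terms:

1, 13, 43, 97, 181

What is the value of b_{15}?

3991

1st diffs: 12, 30, 54, 84.
2nd diffs: 18, 24, 30.
3rd diffs: 6, 6 (constant).
Newton forward-difference form: b_k = 1 + 12·C(k-1,1) + 18·C(k-1,2) + 6·C(k-1,3).
At k = 15: k-1 = 14, so b_{15} = 1 + 168 + 1638 + 2184 = 3991.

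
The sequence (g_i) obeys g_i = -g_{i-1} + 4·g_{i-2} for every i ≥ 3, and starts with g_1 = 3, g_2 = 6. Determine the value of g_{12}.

g_3 = 6;  g_4 = 18;  g_5 = 6;  g_6 = 66;  g_7 = -42;  g_8 = 306;  g_9 = -474;  g_{10} = 1698;  g_{11} = -3594;  g_{12} = 10386.

10386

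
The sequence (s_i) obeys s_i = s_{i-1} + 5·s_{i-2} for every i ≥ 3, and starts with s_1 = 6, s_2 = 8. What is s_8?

Compute successive terms:
s_3 = 38, s_4 = 78, s_5 = 268, s_6 = 658, s_7 = 1998, s_8 = 5288.

5288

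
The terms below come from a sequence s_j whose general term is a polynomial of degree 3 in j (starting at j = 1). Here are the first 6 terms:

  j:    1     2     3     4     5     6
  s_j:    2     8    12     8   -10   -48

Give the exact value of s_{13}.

1st diffs: 6, 4, -4, -18, -38.
2nd diffs: -2, -8, -14, -20.
3rd diffs: -6, -6, -6 (constant).
So s_j = -j^3 + 5j^2 - 2j.
Evaluating at j = 13 gives s_{13} = -1378.

-1378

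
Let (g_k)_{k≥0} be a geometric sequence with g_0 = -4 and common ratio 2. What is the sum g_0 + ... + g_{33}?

g_k = (-4)·2^(k-0).
S = (-4)·(2^34 - 1)/(2 - 1) = (-4)·(17179869184 - 1)/(1) = -68719476732.

-68719476732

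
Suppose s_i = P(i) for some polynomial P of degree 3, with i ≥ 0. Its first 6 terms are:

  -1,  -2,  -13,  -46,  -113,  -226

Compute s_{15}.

1st diffs: -1, -11, -33, -67, -113.
2nd diffs: -10, -22, -34, -46.
3rd diffs: -12, -12, -12 (constant).
Newton forward-difference form: s_i = -1 + (-1)·C(i,1) + (-10)·C(i,2) + (-12)·C(i,3).
At i = 15: i = 15, so s_{15} = -1 - 15 - 1050 - 5460 = -6526.

-6526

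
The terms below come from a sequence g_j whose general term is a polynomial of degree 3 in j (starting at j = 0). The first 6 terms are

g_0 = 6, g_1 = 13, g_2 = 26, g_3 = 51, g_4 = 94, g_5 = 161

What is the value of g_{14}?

1st diffs: 7, 13, 25, 43, 67.
2nd diffs: 6, 12, 18, 24.
3rd diffs: 6, 6, 6 (constant).
Newton forward-difference form: g_j = 6 + 7·C(j,1) + 6·C(j,2) + 6·C(j,3).
At j = 14: j = 14, so g_{14} = 6 + 98 + 546 + 2184 = 2834.

2834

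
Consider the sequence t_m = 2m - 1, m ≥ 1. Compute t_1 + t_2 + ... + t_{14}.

196

Over m = 1..14: Σm = 105.
Total = (2)·105 + (-1)·14 = 196.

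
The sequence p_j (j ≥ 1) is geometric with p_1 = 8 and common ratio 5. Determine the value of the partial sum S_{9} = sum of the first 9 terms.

p_j = 8·5^(j-1).
S = 8·(5^9 - 1)/(5 - 1) = 8·(1953125 - 1)/(4) = 3906248.

3906248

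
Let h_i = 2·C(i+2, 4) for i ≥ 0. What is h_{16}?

C(18, 4) = 3060, so h_{16} = 6120.

6120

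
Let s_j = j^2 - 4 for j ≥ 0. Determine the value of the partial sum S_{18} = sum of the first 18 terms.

1713

Over j = 0..17: Σj = 153, Σj² = 1785.
Total = (1)·1785 + (-4)·18 = 1713.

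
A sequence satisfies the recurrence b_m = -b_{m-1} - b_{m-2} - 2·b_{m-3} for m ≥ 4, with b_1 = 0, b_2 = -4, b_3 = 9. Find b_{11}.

b_4 = -5; b_5 = 4; b_6 = -17; b_7 = 23; b_8 = -14; b_9 = 25; b_{10} = -57; b_{11} = 60.

60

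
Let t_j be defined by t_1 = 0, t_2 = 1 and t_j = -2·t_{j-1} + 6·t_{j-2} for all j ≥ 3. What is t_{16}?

Compute successive terms:
t_3 = -2;  t_4 = 10;  t_5 = -32;  …;  t_{13} = -1041920;  t_{14} = 3798976;  t_{15} = -13849472;  t_{16} = 50492800.

50492800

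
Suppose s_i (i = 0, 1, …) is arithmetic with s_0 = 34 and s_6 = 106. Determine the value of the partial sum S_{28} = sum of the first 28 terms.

5488

Common difference d = (106 - 34) / (6 - 0) = 12.
s_i = 34 + (i - 0)·12.
s_{27} = 358; S = 28·(34 + 358)/2 = 5488.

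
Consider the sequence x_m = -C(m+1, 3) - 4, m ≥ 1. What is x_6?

C(7, 3) = 35, so x_6 = -39.

-39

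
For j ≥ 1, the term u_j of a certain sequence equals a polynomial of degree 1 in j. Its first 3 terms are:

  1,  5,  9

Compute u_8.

1st diffs: 4, 4 (constant).
So u_j = 4j - 3.
Evaluating at j = 8 gives u_8 = 29.

29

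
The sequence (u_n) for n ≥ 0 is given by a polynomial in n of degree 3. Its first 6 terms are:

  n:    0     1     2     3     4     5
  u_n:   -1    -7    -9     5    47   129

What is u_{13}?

1st diffs: -6, -2, 14, 42, 82.
2nd diffs: 4, 16, 28, 40.
3rd diffs: 12, 12, 12 (constant).
Newton forward-difference form: u_n = -1 + (-6)·C(n,1) + 4·C(n,2) + 12·C(n,3).
At n = 13: n = 13, so u_{13} = -1 - 78 + 312 + 3432 = 3665.

3665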